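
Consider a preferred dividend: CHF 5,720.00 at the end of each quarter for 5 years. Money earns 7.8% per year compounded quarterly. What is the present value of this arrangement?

This is an ordinary annuity: 20 payments of CHF 5,720.00 at the end of each quarter.
Periodic rate r = 0.078/4 per quarter; n is counted in quarters.
PV = PMT × [(1 − (1+r)^−n)/r] = 5,720 × [1 − (1+r)^−20] / r = CHF 93,983.07

CHF 93,983.07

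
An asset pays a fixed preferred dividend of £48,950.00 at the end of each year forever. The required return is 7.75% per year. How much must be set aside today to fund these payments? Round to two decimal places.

£631,612.90

Periodic rate r = 0.0775 per year.
Level perpetuity: PV = PMT / r = 48,950 / (0.0775) = £631,612.90.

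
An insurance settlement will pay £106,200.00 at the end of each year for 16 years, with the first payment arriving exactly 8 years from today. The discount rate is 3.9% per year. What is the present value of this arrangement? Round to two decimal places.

£953,754.64

Ordinary annuity of 16 payments, first payment at period 8.
Periodic rate r = 0.039 per year.
The ordinary-annuity PV formula values the stream one period before the first payment (period 7); discount that back 7 periods:
PV₀ = 106,200 × [1 − (1+r)^−16] / r × (1+r)^−7 = £953,754.64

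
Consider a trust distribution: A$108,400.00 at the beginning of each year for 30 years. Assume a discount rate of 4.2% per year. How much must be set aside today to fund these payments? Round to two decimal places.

A$1,906,614.88

This is an annuity due: 30 payments of A$108,400.00 at the beginning of each year.
Periodic rate r = 0.042 per year.
PV = PMT × [(1 − (1+r)^−n)/r] × (1+r) = 108,400 × [1 − (1+r)^−30] / r × (1+r) = A$1,906,614.88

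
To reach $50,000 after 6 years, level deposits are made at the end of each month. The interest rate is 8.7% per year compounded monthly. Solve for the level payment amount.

$531.35

Level ordinary annuity; solve FV = PMT × [((1+r)^n − 1)/r] for PMT.
Periodic rate r = 0.087/12 per month; n is counted in months.
With n = 72: PMT = 50,000 / ([((1+r)^n − 1)/r]) = $531.35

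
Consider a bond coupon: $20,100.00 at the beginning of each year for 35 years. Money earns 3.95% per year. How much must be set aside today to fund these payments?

This is an annuity due: 35 payments of $20,100.00 at the beginning of each year.
Periodic rate r = 0.0395 per year.
PV = PMT × [(1 − (1+r)^−n)/r] × (1+r) = 20,100 × [1 − (1+r)^−35] / r × (1+r) = $392,638.69

$392,638.69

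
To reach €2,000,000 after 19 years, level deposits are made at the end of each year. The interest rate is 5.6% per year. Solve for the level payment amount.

Level ordinary annuity; solve FV = PMT × [((1+r)^n − 1)/r] for PMT.
Periodic rate r = 0.056 per year.
With n = 19: PMT = 2,000,000 / ([((1+r)^n − 1)/r]) = €61,678.02

€61,678.02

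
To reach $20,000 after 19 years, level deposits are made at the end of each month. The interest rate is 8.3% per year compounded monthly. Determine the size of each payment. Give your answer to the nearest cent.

$36.27

Level ordinary annuity; solve FV = PMT × [((1+r)^n − 1)/r] for PMT.
Periodic rate r = 0.083/12 per month; n is counted in months.
With n = 228: PMT = 20,000 / ([((1+r)^n − 1)/r]) = $36.27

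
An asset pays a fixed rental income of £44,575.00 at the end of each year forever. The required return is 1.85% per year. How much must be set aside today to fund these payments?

Periodic rate r = 0.0185 per year.
Level perpetuity: PV = PMT / r = 44,575 / (0.0185) = £2,409,459.46.

£2,409,459.46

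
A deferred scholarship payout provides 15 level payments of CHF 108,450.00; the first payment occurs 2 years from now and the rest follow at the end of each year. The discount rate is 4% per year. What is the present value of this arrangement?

Ordinary annuity of 15 payments, first payment at period 2.
Periodic rate r = 0.04 per year.
The ordinary-annuity PV formula values the stream one period before the first payment (period 1); discount that back 1 periods:
PV₀ = 108,450 × [1 − (1+r)^−15] / r × (1+r)^−1 = CHF 1,159,412.61

CHF 1,159,412.61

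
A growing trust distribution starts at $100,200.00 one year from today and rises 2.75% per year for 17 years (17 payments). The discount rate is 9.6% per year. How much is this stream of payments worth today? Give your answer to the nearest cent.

$974,471.33

Periodic rate r = 0.096 per year.
Growing ordinary annuity: PV = PMT₁ × [1 − ((1+g)/(1+r))^n] / (r − g) = 100,200 × [1 − ((1+0.0275)/(1+r))^17] / (r − 0.0275) = $974,471.33.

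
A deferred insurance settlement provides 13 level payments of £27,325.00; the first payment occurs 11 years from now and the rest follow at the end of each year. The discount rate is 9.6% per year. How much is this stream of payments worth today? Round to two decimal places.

Ordinary annuity of 13 payments, first payment at period 11.
Periodic rate r = 0.096 per year.
The ordinary-annuity PV formula values the stream one period before the first payment (period 10); discount that back 10 periods:
PV₀ = 27,325 × [1 − (1+r)^−13] / r × (1+r)^−10 = £79,245.01

£79,245.01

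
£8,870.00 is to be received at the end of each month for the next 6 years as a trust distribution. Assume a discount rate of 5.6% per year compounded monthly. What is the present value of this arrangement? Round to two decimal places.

£541,357.92

This is an ordinary annuity: 72 payments of £8,870.00 at the end of each month.
Periodic rate r = 0.056/12 per month; n is counted in months.
PV = PMT × [(1 − (1+r)^−n)/r] = 8,870 × [1 − (1+r)^−72] / r = £541,357.92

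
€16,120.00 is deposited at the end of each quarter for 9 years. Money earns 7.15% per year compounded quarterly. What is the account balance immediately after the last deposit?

This is an ordinary annuity: 36 deposits of €16,120.00 at the end of each quarter.
Periodic rate r = 0.0715/4 per quarter; n is counted in quarters.
FV = PMT × [((1+r)^n − 1)/r] = 16,120 × [(1+r)^36 − 1] / r = €804,732.17

€804,732.17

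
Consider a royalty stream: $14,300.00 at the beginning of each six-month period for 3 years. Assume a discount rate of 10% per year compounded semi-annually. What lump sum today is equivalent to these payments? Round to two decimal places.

$76,211.52

This is an annuity due: 6 payments of $14,300.00 at the beginning of each six-month period.
Periodic rate r = 0.1/2 per half-year; n is counted in half-years.
PV = PMT × [(1 − (1+r)^−n)/r] × (1+r) = 14,300 × [1 − (1+r)^−6] / r × (1+r) = $76,211.52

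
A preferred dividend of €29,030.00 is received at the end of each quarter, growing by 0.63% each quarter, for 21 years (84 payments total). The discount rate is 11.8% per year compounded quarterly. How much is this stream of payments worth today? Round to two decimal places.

€1,066,853.88

Periodic rate r = 0.118/4 per quarter; n is counted in quarters.
Growing ordinary annuity: PV = PMT₁ × [1 − ((1+g)/(1+r))^n] / (r − g) = 29,030 × [1 − ((1+0.0063)/(1+r))^84] / (r − 0.0063) = €1,066,853.88.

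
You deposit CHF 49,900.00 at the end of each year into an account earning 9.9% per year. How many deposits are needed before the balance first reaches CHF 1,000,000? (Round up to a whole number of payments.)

Periodic rate r = 0.099 per year.
Ordinary annuity FV: 1,000,000 = 49,900 × [((1+r)^n − 1)/r].
(1+r)^n = 1 + 1,000,000 × r / 49,900, so n = ln(1 + 1,000,000·r/49,900) / ln(1+r) = 11.58.
Round up to a whole number of payments: n = 12.

12 payments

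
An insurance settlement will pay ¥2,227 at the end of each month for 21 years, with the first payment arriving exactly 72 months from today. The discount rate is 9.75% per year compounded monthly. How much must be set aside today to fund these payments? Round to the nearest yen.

¥134,224

Ordinary annuity of 252 payments, first payment at period 72.
Periodic rate r = 0.0975/12 per month; n is counted in months.
The ordinary-annuity PV formula values the stream one period before the first payment (period 71); discount that back 71 periods:
PV₀ = 2,227 × [1 − (1+r)^−252] / r × (1+r)^−71 = ¥134,224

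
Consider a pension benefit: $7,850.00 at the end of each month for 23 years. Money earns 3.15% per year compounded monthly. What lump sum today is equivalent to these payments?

$1,540,014.55

This is an ordinary annuity: 276 payments of $7,850.00 at the end of each month.
Periodic rate r = 0.0315/12 per month; n is counted in months.
PV = PMT × [(1 − (1+r)^−n)/r] = 7,850 × [1 − (1+r)^−276] / r = $1,540,014.55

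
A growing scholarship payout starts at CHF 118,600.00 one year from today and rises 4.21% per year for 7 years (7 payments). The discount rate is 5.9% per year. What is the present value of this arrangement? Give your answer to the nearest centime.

CHF 747,397.84

Periodic rate r = 0.059 per year.
Growing ordinary annuity: PV = PMT₁ × [1 − ((1+g)/(1+r))^n] / (r − g) = 118,600 × [1 − ((1+0.0421)/(1+r))^7] / (r − 0.0421) = CHF 747,397.84.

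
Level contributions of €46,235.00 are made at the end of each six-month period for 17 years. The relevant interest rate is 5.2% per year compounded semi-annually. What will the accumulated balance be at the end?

This is an ordinary annuity: 34 deposits of €46,235.00 at the end of each six-month period.
Periodic rate r = 0.052/2 per half-year; n is counted in half-years.
FV = PMT × [((1+r)^n − 1)/r] = 46,235 × [(1+r)^34 − 1] / r = €2,477,791.15

€2,477,791.15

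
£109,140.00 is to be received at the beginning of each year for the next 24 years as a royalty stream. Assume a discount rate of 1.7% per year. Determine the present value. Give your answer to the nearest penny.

£2,172,485.59

This is an annuity due: 24 payments of £109,140.00 at the beginning of each year.
Periodic rate r = 0.017 per year.
PV = PMT × [(1 − (1+r)^−n)/r] × (1+r) = 109,140 × [1 − (1+r)^−24] / r × (1+r) = £2,172,485.59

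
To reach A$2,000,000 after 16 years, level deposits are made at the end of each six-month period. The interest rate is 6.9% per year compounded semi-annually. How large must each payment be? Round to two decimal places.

Level ordinary annuity; solve FV = PMT × [((1+r)^n − 1)/r] for PMT.
Periodic rate r = 0.069/2 per half-year; n is counted in half-years.
With n = 32: PMT = 2,000,000 / ([((1+r)^n − 1)/r]) = A$35,193.78

A$35,193.78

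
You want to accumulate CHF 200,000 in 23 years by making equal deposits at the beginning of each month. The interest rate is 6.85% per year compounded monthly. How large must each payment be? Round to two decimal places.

CHF 297.83

Level annuity due; solve FV = PMT × [((1+r)^n − 1)/r] × (1+r) for PMT.
Periodic rate r = 0.0685/12 per month; n is counted in months.
With n = 276: PMT = 200,000 / ([((1+r)^n − 1)/r] × (1+r)) = CHF 297.83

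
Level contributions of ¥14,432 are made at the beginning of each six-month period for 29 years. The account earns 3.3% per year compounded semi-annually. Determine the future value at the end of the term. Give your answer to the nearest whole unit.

This is an annuity due: 58 deposits of ¥14,432 at the beginning of each six-month period.
Periodic rate r = 0.033/2 per half-year; n is counted in half-years.
FV = PMT × [((1+r)^n − 1)/r] × (1+r) = 14,432 × [(1+r)^58 − 1] / r × (1+r) = ¥1,407,992

¥1,407,992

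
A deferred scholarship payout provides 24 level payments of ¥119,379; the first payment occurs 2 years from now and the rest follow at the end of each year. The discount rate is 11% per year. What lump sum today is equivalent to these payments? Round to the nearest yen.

Ordinary annuity of 24 payments, first payment at period 2.
Periodic rate r = 0.11 per year.
The ordinary-annuity PV formula values the stream one period before the first payment (period 1); discount that back 1 periods:
PV₀ = 119,379 × [1 − (1+r)^−24] / r × (1+r)^−1 = ¥897,831

¥897,831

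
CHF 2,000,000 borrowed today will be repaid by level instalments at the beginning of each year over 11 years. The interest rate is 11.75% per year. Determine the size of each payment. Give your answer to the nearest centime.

CHF 298,128.45

Level annuity due; solve PV = PMT × [(1 − (1+r)^−n)/r] × (1+r) for PMT.
Periodic rate r = 0.1175 per year.
With n = 11: PMT = 2,000,000 / ([(1 − (1+r)^−n)/r] × (1+r)) = CHF 298,128.45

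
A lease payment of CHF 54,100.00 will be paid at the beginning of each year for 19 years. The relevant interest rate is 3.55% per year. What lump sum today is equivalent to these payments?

This is an annuity due: 19 payments of CHF 54,100.00 at the beginning of each year.
Periodic rate r = 0.0355 per year.
PV = PMT × [(1 − (1+r)^−n)/r] × (1+r) = 54,100 × [1 − (1+r)^−19] / r × (1+r) = CHF 764,713.17

CHF 764,713.17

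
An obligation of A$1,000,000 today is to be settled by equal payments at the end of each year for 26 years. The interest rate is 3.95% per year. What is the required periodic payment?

Level ordinary annuity; solve PV = PMT × [(1 − (1+r)^−n)/r] for PMT.
Periodic rate r = 0.0395 per year.
With n = 26: PMT = 1,000,000 / ([(1 − (1+r)^−n)/r]) = A$62,226.99

A$62,226.99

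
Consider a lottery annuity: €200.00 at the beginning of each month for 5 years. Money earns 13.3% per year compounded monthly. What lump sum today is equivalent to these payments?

€8,827.75

This is an annuity due: 60 payments of €200.00 at the beginning of each month.
Periodic rate r = 0.133/12 per month; n is counted in months.
PV = PMT × [(1 − (1+r)^−n)/r] × (1+r) = 200 × [1 − (1+r)^−60] / r × (1+r) = €8,827.75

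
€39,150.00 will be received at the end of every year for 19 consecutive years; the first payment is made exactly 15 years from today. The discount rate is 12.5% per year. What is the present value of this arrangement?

€53,788.72

Ordinary annuity of 19 payments, first payment at period 15.
Periodic rate r = 0.125 per year.
The ordinary-annuity PV formula values the stream one period before the first payment (period 14); discount that back 14 periods:
PV₀ = 39,150 × [1 − (1+r)^−19] / r × (1+r)^−14 = €53,788.72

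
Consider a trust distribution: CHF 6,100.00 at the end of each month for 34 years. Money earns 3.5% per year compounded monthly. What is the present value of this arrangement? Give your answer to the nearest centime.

This is an ordinary annuity: 408 payments of CHF 6,100.00 at the end of each month.
Periodic rate r = 0.035/12 per month; n is counted in months.
PV = PMT × [(1 − (1+r)^−n)/r] = 6,100 × [1 − (1+r)^−408] / r = CHF 1,454,068.54

CHF 1,454,068.54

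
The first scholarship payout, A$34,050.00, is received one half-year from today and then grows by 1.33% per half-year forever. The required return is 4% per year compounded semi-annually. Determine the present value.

Periodic rate r = 0.04/2 per half-year.
Growing perpetuity (Gordon): PV = PMT₁ / (r − g) = 34,050 / (r − 0.0133) = A$5,082,089.55.

A$5,082,089.55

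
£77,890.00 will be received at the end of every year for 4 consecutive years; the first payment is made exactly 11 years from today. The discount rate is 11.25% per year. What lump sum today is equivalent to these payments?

Ordinary annuity of 4 payments, first payment at period 11.
Periodic rate r = 0.1125 per year.
The ordinary-annuity PV formula values the stream one period before the first payment (period 10); discount that back 10 periods:
PV₀ = 77,890 × [1 − (1+r)^−4] / r × (1+r)^−10 = £82,769.73

£82,769.73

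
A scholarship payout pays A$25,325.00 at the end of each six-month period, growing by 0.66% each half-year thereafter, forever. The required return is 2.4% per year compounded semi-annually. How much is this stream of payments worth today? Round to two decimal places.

Periodic rate r = 0.024/2 per half-year.
Growing perpetuity (Gordon): PV = PMT₁ / (r − g) = 25,325 / (r − 0.0066) = A$4,689,814.81.

A$4,689,814.81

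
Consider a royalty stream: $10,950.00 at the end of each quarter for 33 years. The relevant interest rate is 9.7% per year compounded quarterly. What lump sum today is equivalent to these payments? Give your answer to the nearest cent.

This is an ordinary annuity: 132 payments of $10,950.00 at the end of each quarter.
Periodic rate r = 0.097/4 per quarter; n is counted in quarters.
PV = PMT × [(1 − (1+r)^−n)/r] = 10,950 × [1 − (1+r)^−132] / r = $432,442.85

$432,442.85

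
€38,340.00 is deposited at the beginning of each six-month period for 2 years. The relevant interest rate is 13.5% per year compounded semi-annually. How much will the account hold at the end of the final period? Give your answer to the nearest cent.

€181,046.12

This is an annuity due: 4 deposits of €38,340.00 at the beginning of each six-month period.
Periodic rate r = 0.135/2 per half-year; n is counted in half-years.
FV = PMT × [((1+r)^n − 1)/r] × (1+r) = 38,340 × [(1+r)^4 − 1] / r × (1+r) = €181,046.12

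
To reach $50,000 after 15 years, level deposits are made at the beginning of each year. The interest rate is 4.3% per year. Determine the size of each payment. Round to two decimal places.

$2,341.23

Level annuity due; solve FV = PMT × [((1+r)^n − 1)/r] × (1+r) for PMT.
Periodic rate r = 0.043 per year.
With n = 15: PMT = 50,000 / ([((1+r)^n − 1)/r] × (1+r)) = $2,341.23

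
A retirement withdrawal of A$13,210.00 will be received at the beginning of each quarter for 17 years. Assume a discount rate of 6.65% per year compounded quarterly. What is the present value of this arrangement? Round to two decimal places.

This is an annuity due: 68 payments of A$13,210.00 at the beginning of each quarter.
Periodic rate r = 0.0665/4 per quarter; n is counted in quarters.
PV = PMT × [(1 − (1+r)^−n)/r] × (1+r) = 13,210 × [1 − (1+r)^−68] / r × (1+r) = A$544,546.36

A$544,546.36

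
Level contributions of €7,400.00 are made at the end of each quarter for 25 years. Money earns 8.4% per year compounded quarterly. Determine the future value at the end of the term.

This is an ordinary annuity: 100 deposits of €7,400.00 at the end of each quarter.
Periodic rate r = 0.084/4 per quarter; n is counted in quarters.
FV = PMT × [((1+r)^n − 1)/r] = 7,400 × [(1+r)^100 − 1] / r = €2,463,320.69

€2,463,320.69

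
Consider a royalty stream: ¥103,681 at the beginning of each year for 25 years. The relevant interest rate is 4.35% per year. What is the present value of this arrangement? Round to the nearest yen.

¥1,629,342

This is an annuity due: 25 payments of ¥103,681 at the beginning of each year.
Periodic rate r = 0.0435 per year.
PV = PMT × [(1 − (1+r)^−n)/r] × (1+r) = 103,681 × [1 − (1+r)^−25] / r × (1+r) = ¥1,629,342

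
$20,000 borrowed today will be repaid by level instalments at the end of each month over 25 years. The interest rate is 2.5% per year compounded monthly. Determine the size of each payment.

$89.72

Level ordinary annuity; solve PV = PMT × [(1 − (1+r)^−n)/r] for PMT.
Periodic rate r = 0.025/12 per month; n is counted in months.
With n = 300: PMT = 20,000 / ([(1 − (1+r)^−n)/r]) = $89.72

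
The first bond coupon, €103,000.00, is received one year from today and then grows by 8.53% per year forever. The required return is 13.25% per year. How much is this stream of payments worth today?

€2,182,203.39

Periodic rate r = 0.1325 per year.
Growing perpetuity (Gordon): PV = PMT₁ / (r − g) = 103,000 / (r − 0.0853) = €2,182,203.39.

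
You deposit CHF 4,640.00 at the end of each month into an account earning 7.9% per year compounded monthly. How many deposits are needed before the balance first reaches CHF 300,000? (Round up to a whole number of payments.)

Periodic rate r = 0.079/12 per month; n is counted in months.
Ordinary annuity FV: 300,000 = 4,640 × [((1+r)^n − 1)/r].
(1+r)^n = 1 + 300,000 × r / 4,640, so n = ln(1 + 300,000·r/4,640) / ln(1+r) = 54.04.
Round up to a whole number of payments: n = 55.

55 payments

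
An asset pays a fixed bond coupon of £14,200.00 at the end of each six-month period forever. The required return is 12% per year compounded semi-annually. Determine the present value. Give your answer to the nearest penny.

Periodic rate r = 0.12/2 per half-year.
Level perpetuity: PV = PMT / r = 14,200 / (0.12/2) = £236,666.67.

£236,666.67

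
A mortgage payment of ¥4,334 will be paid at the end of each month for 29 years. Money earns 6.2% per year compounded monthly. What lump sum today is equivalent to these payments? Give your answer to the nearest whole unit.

¥699,257

This is an ordinary annuity: 348 payments of ¥4,334 at the end of each month.
Periodic rate r = 0.062/12 per month; n is counted in months.
PV = PMT × [(1 − (1+r)^−n)/r] = 4,334 × [1 − (1+r)^−348] / r = ¥699,257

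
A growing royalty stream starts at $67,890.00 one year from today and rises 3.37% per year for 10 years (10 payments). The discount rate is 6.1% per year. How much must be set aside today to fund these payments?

$570,641.21

Periodic rate r = 0.061 per year.
Growing ordinary annuity: PV = PMT₁ × [1 − ((1+g)/(1+r))^n] / (r − g) = 67,890 × [1 − ((1+0.0337)/(1+r))^10] / (r − 0.0337) = $570,641.21.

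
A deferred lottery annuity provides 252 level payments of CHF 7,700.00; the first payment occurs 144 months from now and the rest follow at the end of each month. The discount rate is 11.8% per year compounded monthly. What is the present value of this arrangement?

CHF 176,821.71

Ordinary annuity of 252 payments, first payment at period 144.
Periodic rate r = 0.118/12 per month; n is counted in months.
The ordinary-annuity PV formula values the stream one period before the first payment (period 143); discount that back 143 periods:
PV₀ = 7,700 × [1 − (1+r)^−252] / r × (1+r)^−143 = CHF 176,821.71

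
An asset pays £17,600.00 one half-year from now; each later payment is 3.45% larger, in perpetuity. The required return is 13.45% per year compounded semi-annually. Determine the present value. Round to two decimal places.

£537,404.58

Periodic rate r = 0.1345/2 per half-year.
Growing perpetuity (Gordon): PV = PMT₁ / (r − g) = 17,600 / (r − 0.0345) = £537,404.58.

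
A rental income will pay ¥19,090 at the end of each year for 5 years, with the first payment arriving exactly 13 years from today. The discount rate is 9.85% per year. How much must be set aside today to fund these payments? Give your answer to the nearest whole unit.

Ordinary annuity of 5 payments, first payment at period 13.
Periodic rate r = 0.0985 per year.
The ordinary-annuity PV formula values the stream one period before the first payment (period 12); discount that back 12 periods:
PV₀ = 19,090 × [1 − (1+r)^−5] / r × (1+r)^−12 = ¥23,529

¥23,529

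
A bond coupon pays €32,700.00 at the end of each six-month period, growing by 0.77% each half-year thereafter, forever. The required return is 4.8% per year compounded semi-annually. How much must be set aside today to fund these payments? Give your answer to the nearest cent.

Periodic rate r = 0.048/2 per half-year.
Growing perpetuity (Gordon): PV = PMT₁ / (r − g) = 32,700 / (r − 0.0077) = €2,006,134.97.

€2,006,134.97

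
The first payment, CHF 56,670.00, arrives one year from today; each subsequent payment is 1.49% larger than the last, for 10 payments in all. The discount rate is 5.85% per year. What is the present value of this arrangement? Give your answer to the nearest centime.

CHF 446,295.99

Periodic rate r = 0.0585 per year.
Growing ordinary annuity: PV = PMT₁ × [1 − ((1+g)/(1+r))^n] / (r − g) = 56,670 × [1 − ((1+0.0149)/(1+r))^10] / (r − 0.0149) = CHF 446,295.99.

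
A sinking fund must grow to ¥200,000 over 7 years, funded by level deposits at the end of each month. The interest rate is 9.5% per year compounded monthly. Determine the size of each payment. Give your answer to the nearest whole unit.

¥1,685

Level ordinary annuity; solve FV = PMT × [((1+r)^n − 1)/r] for PMT.
Periodic rate r = 0.095/12 per month; n is counted in months.
With n = 84: PMT = 200,000 / ([((1+r)^n − 1)/r]) = ¥1,685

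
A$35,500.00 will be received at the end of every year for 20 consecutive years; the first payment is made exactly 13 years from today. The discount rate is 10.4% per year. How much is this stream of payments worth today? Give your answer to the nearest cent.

Ordinary annuity of 20 payments, first payment at period 13.
Periodic rate r = 0.104 per year.
The ordinary-annuity PV formula values the stream one period before the first payment (period 12); discount that back 12 periods:
PV₀ = 35,500 × [1 − (1+r)^−20] / r × (1+r)^−12 = A$89,733.56

A$89,733.56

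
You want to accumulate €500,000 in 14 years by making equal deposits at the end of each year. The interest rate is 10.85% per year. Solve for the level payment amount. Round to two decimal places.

€16,797.72

Level ordinary annuity; solve FV = PMT × [((1+r)^n − 1)/r] for PMT.
Periodic rate r = 0.1085 per year.
With n = 14: PMT = 500,000 / ([((1+r)^n − 1)/r]) = €16,797.72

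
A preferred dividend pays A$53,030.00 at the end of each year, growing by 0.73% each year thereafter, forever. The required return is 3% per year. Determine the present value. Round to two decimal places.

A$2,336,123.35

Periodic rate r = 0.03 per year.
Growing perpetuity (Gordon): PV = PMT₁ / (r − g) = 53,030 / (r − 0.0073) = A$2,336,123.35.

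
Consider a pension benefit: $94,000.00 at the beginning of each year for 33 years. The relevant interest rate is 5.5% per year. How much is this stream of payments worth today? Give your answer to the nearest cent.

$1,494,994.63

This is an annuity due: 33 payments of $94,000.00 at the beginning of each year.
Periodic rate r = 0.055 per year.
PV = PMT × [(1 − (1+r)^−n)/r] × (1+r) = 94,000 × [1 − (1+r)^−33] / r × (1+r) = $1,494,994.63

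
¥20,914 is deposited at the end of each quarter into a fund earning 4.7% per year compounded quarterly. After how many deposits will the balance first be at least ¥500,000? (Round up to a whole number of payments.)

Periodic rate r = 0.047/4 per quarter; n is counted in quarters.
Ordinary annuity FV: 500,000 = 20,914 × [((1+r)^n − 1)/r].
(1+r)^n = 1 + 500,000 × r / 20,914, so n = ln(1 + 500,000·r/20,914) / ln(1+r) = 21.19.
Round up to a whole number of payments: n = 22.

22 payments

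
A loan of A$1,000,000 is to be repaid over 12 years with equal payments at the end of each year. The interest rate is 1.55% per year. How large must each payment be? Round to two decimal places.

Level ordinary annuity; solve PV = PMT × [(1 − (1+r)^−n)/r] for PMT.
Periodic rate r = 0.0155 per year.
With n = 12: PMT = 1,000,000 / ([(1 − (1+r)^−n)/r]) = A$91,965.78

A$91,965.78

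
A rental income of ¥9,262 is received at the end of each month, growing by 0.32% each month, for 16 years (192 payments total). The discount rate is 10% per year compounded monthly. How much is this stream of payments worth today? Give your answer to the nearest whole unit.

Periodic rate r = 0.1/12 per month; n is counted in months.
Growing ordinary annuity: PV = PMT₁ × [1 − ((1+g)/(1+r))^n] / (r − g) = 9,262 × [1 − ((1+0.0032)/(1+r))^192] / (r − 0.0032) = ¥1,127,084.

¥1,127,084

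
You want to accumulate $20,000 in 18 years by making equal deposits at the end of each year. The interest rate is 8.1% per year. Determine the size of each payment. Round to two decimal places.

$528.87

Level ordinary annuity; solve FV = PMT × [((1+r)^n − 1)/r] for PMT.
Periodic rate r = 0.081 per year.
With n = 18: PMT = 20,000 / ([((1+r)^n − 1)/r]) = $528.87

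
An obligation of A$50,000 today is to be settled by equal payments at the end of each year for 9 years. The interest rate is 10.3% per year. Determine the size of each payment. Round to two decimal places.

A$8,785.82

Level ordinary annuity; solve PV = PMT × [(1 − (1+r)^−n)/r] for PMT.
Periodic rate r = 0.103 per year.
With n = 9: PMT = 50,000 / ([(1 − (1+r)^−n)/r]) = A$8,785.82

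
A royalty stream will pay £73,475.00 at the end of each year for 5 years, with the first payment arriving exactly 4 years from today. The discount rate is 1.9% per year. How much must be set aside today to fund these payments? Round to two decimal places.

Ordinary annuity of 5 payments, first payment at period 4.
Periodic rate r = 0.019 per year.
The ordinary-annuity PV formula values the stream one period before the first payment (period 3); discount that back 3 periods:
PV₀ = 73,475 × [1 − (1+r)^−5] / r × (1+r)^−3 = £328,260.28

£328,260.28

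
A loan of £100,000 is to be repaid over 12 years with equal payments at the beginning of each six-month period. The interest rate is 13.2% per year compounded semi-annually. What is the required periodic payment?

£7,894.02

Level annuity due; solve PV = PMT × [(1 − (1+r)^−n)/r] × (1+r) for PMT.
Periodic rate r = 0.132/2 per half-year; n is counted in half-years.
With n = 24: PMT = 100,000 / ([(1 − (1+r)^−n)/r] × (1+r)) = £7,894.02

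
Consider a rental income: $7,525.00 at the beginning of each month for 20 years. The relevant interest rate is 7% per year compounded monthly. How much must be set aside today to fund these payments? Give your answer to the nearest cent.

$976,255.16

This is an annuity due: 240 payments of $7,525.00 at the beginning of each month.
Periodic rate r = 0.07/12 per month; n is counted in months.
PV = PMT × [(1 − (1+r)^−n)/r] × (1+r) = 7,525 × [1 − (1+r)^−240] / r × (1+r) = $976,255.16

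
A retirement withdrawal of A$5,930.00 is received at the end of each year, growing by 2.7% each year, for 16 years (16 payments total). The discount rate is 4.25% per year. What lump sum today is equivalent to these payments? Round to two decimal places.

Periodic rate r = 0.0425 per year.
Growing ordinary annuity: PV = PMT₁ × [1 − ((1+g)/(1+r))^n] / (r − g) = 5,930 × [1 − ((1+0.027)/(1+r))^16] / (r − 0.027) = A$81,534.50.

A$81,534.50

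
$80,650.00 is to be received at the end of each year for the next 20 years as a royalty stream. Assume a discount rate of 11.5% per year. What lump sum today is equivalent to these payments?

$621,796.65

This is an ordinary annuity: 20 payments of $80,650.00 at the end of each year.
Periodic rate r = 0.115 per year.
PV = PMT × [(1 − (1+r)^−n)/r] = 80,650 × [1 − (1+r)^−20] / r = $621,796.65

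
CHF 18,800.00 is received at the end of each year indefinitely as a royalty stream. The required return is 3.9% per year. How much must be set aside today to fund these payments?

CHF 482,051.28

Periodic rate r = 0.039 per year.
Level perpetuity: PV = PMT / r = 18,800 / (0.039) = CHF 482,051.28.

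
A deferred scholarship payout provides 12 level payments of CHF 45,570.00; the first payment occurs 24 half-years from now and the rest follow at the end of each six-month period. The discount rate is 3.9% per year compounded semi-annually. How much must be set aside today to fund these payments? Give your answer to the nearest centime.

CHF 310,028.53

Ordinary annuity of 12 payments, first payment at period 24.
Periodic rate r = 0.039/2 per half-year; n is counted in half-years.
The ordinary-annuity PV formula values the stream one period before the first payment (period 23); discount that back 23 periods:
PV₀ = 45,570 × [1 − (1+r)^−12] / r × (1+r)^−23 = CHF 310,028.53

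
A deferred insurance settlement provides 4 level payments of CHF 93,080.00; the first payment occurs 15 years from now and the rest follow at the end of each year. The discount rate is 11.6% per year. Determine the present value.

Ordinary annuity of 4 payments, first payment at period 15.
Periodic rate r = 0.116 per year.
The ordinary-annuity PV formula values the stream one period before the first payment (period 14); discount that back 14 periods:
PV₀ = 93,080 × [1 − (1+r)^−4] / r × (1+r)^−14 = CHF 61,336.80

CHF 61,336.80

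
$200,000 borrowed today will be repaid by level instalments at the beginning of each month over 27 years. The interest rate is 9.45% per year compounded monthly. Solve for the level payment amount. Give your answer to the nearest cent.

Level annuity due; solve PV = PMT × [(1 − (1+r)^−n)/r] × (1+r) for PMT.
Periodic rate r = 0.0945/12 per month; n is counted in months.
With n = 324: PMT = 200,000 / ([(1 − (1+r)^−n)/r] × (1+r)) = $1,696.27

$1,696.27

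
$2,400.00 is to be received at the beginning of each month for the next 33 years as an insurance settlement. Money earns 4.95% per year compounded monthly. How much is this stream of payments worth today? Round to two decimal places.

$469,768.60

This is an annuity due: 396 payments of $2,400.00 at the beginning of each month.
Periodic rate r = 0.0495/12 per month; n is counted in months.
PV = PMT × [(1 − (1+r)^−n)/r] × (1+r) = 2,400 × [1 − (1+r)^−396] / r × (1+r) = $469,768.60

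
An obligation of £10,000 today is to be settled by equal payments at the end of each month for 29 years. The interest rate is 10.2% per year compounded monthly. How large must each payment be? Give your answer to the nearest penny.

Level ordinary annuity; solve PV = PMT × [(1 − (1+r)^−n)/r] for PMT.
Periodic rate r = 0.102/12 per month; n is counted in months.
With n = 348: PMT = 10,000 / ([(1 − (1+r)^−n)/r]) = £89.72

£89.72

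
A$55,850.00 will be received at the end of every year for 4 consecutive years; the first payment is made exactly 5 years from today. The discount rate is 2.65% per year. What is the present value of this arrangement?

Ordinary annuity of 4 payments, first payment at period 5.
Periodic rate r = 0.0265 per year.
The ordinary-annuity PV formula values the stream one period before the first payment (period 4); discount that back 4 periods:
PV₀ = 55,850 × [1 − (1+r)^−4] / r × (1+r)^−4 = A$188,553.95

A$188,553.95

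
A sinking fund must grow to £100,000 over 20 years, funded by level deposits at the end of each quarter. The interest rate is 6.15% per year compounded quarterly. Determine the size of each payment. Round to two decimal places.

£643.48

Level ordinary annuity; solve FV = PMT × [((1+r)^n − 1)/r] for PMT.
Periodic rate r = 0.0615/4 per quarter; n is counted in quarters.
With n = 80: PMT = 100,000 / ([((1+r)^n − 1)/r]) = £643.48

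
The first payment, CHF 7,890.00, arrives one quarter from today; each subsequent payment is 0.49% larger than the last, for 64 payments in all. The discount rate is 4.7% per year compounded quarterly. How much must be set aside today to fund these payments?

CHF 406,126.86

Periodic rate r = 0.047/4 per quarter; n is counted in quarters.
Growing ordinary annuity: PV = PMT₁ × [1 − ((1+g)/(1+r))^n] / (r − g) = 7,890 × [1 − ((1+0.0049)/(1+r))^64] / (r − 0.0049) = CHF 406,126.86.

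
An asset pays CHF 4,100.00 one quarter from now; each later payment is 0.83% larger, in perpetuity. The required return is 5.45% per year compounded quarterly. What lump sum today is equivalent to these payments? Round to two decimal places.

Periodic rate r = 0.0545/4 per quarter.
Growing perpetuity (Gordon): PV = PMT₁ / (r − g) = 4,100 / (r − 0.0083) = CHF 769,953.05.

CHF 769,953.05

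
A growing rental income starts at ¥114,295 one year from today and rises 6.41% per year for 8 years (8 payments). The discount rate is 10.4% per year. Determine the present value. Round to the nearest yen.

¥730,699

Periodic rate r = 0.104 per year.
Growing ordinary annuity: PV = PMT₁ × [1 − ((1+g)/(1+r))^n] / (r − g) = 114,295 × [1 − ((1+0.0641)/(1+r))^8] / (r − 0.0641) = ¥730,699.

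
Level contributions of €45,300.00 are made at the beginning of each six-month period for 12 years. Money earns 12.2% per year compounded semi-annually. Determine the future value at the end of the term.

This is an annuity due: 24 deposits of €45,300.00 at the beginning of each six-month period.
Periodic rate r = 0.122/2 per half-year; n is counted in half-years.
FV = PMT × [((1+r)^n − 1)/r] × (1+r) = 45,300 × [(1+r)^24 − 1] / r × (1+r) = €2,475,346.72

€2,475,346.72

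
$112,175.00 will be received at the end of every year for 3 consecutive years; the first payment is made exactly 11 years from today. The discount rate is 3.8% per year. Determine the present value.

$215,204.05

Ordinary annuity of 3 payments, first payment at period 11.
Periodic rate r = 0.038 per year.
The ordinary-annuity PV formula values the stream one period before the first payment (period 10); discount that back 10 periods:
PV₀ = 112,175 × [1 − (1+r)^−3] / r × (1+r)^−10 = $215,204.05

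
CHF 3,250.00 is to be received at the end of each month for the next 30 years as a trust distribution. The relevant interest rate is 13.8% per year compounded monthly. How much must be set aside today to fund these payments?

CHF 278,001.19

This is an ordinary annuity: 360 payments of CHF 3,250.00 at the end of each month.
Periodic rate r = 0.138/12 per month; n is counted in months.
PV = PMT × [(1 − (1+r)^−n)/r] = 3,250 × [1 − (1+r)^−360] / r = CHF 278,001.19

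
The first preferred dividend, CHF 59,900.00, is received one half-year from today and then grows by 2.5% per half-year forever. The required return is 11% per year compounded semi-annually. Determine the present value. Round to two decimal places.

Periodic rate r = 0.11/2 per half-year.
Growing perpetuity (Gordon): PV = PMT₁ / (r − g) = 59,900 / (r − 0.025) = CHF 1,996,666.67.

CHF 1,996,666.67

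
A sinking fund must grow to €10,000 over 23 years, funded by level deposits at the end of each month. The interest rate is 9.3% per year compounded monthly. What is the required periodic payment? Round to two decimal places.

Level ordinary annuity; solve FV = PMT × [((1+r)^n − 1)/r] for PMT.
Periodic rate r = 0.093/12 per month; n is counted in months.
With n = 276: PMT = 10,000 / ([((1+r)^n − 1)/r]) = €10.44

€10.44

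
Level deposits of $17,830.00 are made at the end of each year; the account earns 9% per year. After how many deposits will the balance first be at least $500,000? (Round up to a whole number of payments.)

Periodic rate r = 0.09 per year.
Ordinary annuity FV: 500,000 = 17,830 × [((1+r)^n − 1)/r].
(1+r)^n = 1 + 500,000 × r / 17,830, so n = ln(1 + 500,000·r/17,830) / ln(1+r) = 14.62.
Round up to a whole number of payments: n = 15.

15 payments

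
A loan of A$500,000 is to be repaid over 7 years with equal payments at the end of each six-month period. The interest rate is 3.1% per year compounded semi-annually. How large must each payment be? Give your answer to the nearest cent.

Level ordinary annuity; solve PV = PMT × [(1 − (1+r)^−n)/r] for PMT.
Periodic rate r = 0.031/2 per half-year; n is counted in half-years.
With n = 14: PMT = 500,000 / ([(1 − (1+r)^−n)/r]) = A$40,004.33

A$40,004.33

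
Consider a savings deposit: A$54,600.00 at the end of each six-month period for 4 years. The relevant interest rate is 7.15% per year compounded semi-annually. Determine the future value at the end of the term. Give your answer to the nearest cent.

A$495,542.12

This is an ordinary annuity: 8 deposits of A$54,600.00 at the end of each six-month period.
Periodic rate r = 0.0715/2 per half-year; n is counted in half-years.
FV = PMT × [((1+r)^n − 1)/r] = 54,600 × [(1+r)^8 − 1] / r = A$495,542.12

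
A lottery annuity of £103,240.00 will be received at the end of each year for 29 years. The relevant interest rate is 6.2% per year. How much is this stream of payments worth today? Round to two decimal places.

£1,374,193.23

This is an ordinary annuity: 29 payments of £103,240.00 at the end of each year.
Periodic rate r = 0.062 per year.
PV = PMT × [(1 − (1+r)^−n)/r] = 103,240 × [1 − (1+r)^−29] / r = £1,374,193.23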